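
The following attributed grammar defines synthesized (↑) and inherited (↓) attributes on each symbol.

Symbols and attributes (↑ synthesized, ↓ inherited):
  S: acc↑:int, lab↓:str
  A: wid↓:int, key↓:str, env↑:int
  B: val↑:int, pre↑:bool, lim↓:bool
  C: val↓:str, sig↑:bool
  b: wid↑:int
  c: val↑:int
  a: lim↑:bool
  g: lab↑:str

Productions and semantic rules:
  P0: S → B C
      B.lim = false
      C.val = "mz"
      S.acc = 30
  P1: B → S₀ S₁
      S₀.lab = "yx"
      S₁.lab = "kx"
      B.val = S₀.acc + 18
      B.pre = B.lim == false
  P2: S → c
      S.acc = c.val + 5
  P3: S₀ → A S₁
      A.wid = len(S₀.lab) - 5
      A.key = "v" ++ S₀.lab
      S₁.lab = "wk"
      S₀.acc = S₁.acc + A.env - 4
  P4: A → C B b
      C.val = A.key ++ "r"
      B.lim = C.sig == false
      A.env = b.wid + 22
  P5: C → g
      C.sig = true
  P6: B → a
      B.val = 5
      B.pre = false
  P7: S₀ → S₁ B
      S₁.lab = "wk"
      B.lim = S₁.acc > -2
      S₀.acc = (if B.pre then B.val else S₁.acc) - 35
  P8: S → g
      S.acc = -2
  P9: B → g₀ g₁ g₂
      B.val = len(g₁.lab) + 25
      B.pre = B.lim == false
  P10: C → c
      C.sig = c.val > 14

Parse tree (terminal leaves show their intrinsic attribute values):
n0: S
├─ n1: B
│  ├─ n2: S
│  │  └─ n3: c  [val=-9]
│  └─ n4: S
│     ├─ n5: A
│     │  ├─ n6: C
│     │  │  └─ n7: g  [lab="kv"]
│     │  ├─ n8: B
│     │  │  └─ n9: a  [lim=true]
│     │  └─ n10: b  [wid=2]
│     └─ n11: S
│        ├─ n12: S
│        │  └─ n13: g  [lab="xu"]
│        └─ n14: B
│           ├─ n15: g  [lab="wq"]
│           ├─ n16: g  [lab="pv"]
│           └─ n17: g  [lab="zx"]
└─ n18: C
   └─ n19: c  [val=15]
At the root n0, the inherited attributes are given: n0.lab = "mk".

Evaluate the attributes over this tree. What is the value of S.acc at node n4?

1. n0.lab = "mk"  [given at root]
2. n1.lim = false  [false]
3. n2.lab = "yx"  ["yx"]
4. n3.val = -9  [terminal]
5. n2.acc = -4  [c.val + 5]
6. n4.lab = "kx"  ["kx"]
7. n5.wid = -3  [len(S₀.lab) - 5]
8. n5.key = "vkx"  ["v" ++ S₀.lab]
9. n6.val = "vkxr"  [A.key ++ "r"]
10. n7.lab = "kv"  [terminal]
11. n6.sig = true  [true]
12. n8.lim = false  [C.sig == false]
13. n9.lim = true  [terminal]
14. n8.val = 5  [5]
15. n8.pre = false  [false]
16. n10.wid = 2  [terminal]
17. n5.env = 24  [b.wid + 22]
18. n11.lab = "wk"  ["wk"]
19. n12.lab = "wk"  ["wk"]
20. n13.lab = "xu"  [terminal]
21. n12.acc = -2  [-2]
22. n14.lim = false  [S₁.acc > -2]
23. n15.lab = "wq"  [terminal]
24. n16.lab = "pv"  [terminal]
25. n17.lab = "zx"  [terminal]
26. n14.val = 27  [len(g₁.lab) + 25]
27. n14.pre = true  [B.lim == false]
28. n11.acc = -8  [(if B.pre then B.val else S₁.acc) - 35]
29. n4.acc = 12  [S₁.acc + A.env - 4]
30. n1.val = 14  [S₀.acc + 18]
31. n1.pre = true  [B.lim == false]
32. n18.val = "mz"  ["mz"]
33. n19.val = 15  [terminal]
34. n18.sig = true  [c.val > 14]
35. n0.acc = 30  [30]

12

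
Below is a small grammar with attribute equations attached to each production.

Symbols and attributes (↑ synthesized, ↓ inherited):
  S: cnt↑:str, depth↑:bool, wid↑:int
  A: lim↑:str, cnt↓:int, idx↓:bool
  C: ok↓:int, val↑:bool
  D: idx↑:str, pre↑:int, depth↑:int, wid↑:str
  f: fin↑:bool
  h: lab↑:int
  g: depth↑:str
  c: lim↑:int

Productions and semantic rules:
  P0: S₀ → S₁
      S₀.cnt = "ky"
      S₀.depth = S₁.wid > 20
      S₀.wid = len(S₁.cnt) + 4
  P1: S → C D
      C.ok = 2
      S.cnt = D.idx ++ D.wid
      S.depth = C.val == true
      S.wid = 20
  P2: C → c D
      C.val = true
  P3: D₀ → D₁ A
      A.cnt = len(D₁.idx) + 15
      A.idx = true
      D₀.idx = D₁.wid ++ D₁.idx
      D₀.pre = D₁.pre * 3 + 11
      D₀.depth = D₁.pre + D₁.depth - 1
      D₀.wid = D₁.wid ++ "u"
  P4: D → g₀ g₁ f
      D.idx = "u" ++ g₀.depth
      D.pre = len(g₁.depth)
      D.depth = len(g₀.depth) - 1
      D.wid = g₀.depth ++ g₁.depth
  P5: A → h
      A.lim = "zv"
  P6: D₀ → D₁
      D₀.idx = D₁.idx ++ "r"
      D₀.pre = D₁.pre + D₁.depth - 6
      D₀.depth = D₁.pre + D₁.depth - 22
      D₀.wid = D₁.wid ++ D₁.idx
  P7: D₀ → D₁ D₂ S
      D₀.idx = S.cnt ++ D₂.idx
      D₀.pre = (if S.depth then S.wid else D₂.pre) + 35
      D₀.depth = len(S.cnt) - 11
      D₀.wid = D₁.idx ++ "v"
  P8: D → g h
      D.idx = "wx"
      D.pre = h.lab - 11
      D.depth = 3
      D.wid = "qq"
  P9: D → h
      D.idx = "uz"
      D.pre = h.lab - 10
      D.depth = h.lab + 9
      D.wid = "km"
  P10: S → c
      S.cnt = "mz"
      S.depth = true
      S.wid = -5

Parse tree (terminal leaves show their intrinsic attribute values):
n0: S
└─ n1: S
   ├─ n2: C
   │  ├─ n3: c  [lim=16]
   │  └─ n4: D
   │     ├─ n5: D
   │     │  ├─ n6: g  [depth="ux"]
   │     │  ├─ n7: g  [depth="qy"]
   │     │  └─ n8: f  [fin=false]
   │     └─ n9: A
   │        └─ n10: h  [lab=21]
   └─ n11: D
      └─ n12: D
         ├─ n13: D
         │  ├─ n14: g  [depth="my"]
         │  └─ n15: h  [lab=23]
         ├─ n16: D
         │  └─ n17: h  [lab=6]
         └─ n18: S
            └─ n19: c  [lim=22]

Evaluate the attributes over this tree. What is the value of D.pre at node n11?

1. n2.ok = 2  [2]
2. n3.lim = 16  [terminal]
3. n6.depth = "ux"  [terminal]
4. n7.depth = "qy"  [terminal]
5. n8.fin = false  [terminal]
6. n5.idx = "uux"  ["u" ++ g₀.depth]
7. n5.pre = 2  [len(g₁.depth)]
8. n5.depth = 1  [len(g₀.depth) - 1]
9. n5.wid = "uxqy"  [g₀.depth ++ g₁.depth]
10. n9.cnt = 18  [len(D₁.idx) + 15]
11. n9.idx = true  [true]
12. n10.lab = 21  [terminal]
13. n9.lim = "zv"  ["zv"]
14. n4.idx = "uxqyuux"  [D₁.wid ++ D₁.idx]
15. n4.pre = 17  [D₁.pre * 3 + 11]
16. n4.depth = 2  [D₁.pre + D₁.depth - 1]
17. n4.wid = "uxqyu"  [D₁.wid ++ "u"]
18. n2.val = true  [true]
19. n14.depth = "my"  [terminal]
20. n15.lab = 23  [terminal]
21. n13.idx = "wx"  ["wx"]
22. n13.pre = 12  [h.lab - 11]
23. n13.depth = 3  [3]
24. n13.wid = "qq"  ["qq"]
25. n17.lab = 6  [terminal]
26. n16.idx = "uz"  ["uz"]
27. n16.pre = -4  [h.lab - 10]
28. n16.depth = 15  [h.lab + 9]
29. n16.wid = "km"  ["km"]
30. n19.lim = 22  [terminal]
31. n18.cnt = "mz"  ["mz"]
32. n18.depth = true  [true]
33. n18.wid = -5  [-5]
34. n12.idx = "mzuz"  [S.cnt ++ D₂.idx]
35. n12.pre = 30  [(if S.depth then S.wid else D₂.pre) + 35]
36. n12.depth = -9  [len(S.cnt) - 11]
37. n12.wid = "wxv"  [D₁.idx ++ "v"]
38. n11.idx = "mzuzr"  [D₁.idx ++ "r"]
39. n11.pre = 15  [D₁.pre + D₁.depth - 6]
40. n11.depth = -1  [D₁.pre + D₁.depth - 22]
41. n11.wid = "wxvmzuz"  [D₁.wid ++ D₁.idx]
42. n1.cnt = "mzuzrwxvmzuz"  [D.idx ++ D.wid]
43. n1.depth = true  [C.val == true]
44. n1.wid = 20  [20]
45. n0.cnt = "ky"  ["ky"]
46. n0.depth = false  [S₁.wid > 20]
47. n0.wid = 16  [len(S₁.cnt) + 4]

15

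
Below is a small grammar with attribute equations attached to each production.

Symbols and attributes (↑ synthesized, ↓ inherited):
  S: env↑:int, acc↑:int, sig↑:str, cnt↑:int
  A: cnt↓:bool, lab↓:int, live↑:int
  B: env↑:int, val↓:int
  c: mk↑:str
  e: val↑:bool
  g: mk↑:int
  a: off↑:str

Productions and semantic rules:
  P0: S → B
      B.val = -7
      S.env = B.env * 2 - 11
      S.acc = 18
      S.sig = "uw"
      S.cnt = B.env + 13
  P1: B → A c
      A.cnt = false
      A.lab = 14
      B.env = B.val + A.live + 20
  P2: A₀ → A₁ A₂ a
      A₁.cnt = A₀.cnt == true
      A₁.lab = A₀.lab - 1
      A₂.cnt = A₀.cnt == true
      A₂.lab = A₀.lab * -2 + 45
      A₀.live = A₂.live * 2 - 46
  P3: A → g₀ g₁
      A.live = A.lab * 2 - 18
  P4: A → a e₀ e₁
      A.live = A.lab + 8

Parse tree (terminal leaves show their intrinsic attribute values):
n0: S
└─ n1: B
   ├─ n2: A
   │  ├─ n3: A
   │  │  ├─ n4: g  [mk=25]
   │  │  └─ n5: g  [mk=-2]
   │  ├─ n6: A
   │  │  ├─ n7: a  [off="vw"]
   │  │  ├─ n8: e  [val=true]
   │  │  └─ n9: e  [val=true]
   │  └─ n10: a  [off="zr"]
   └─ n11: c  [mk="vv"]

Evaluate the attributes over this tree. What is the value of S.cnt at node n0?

1. n1.val = -7  [-7]
2. n2.cnt = false  [false]
3. n2.lab = 14  [14]
4. n3.cnt = false  [A₀.cnt == true]
5. n3.lab = 13  [A₀.lab - 1]
6. n4.mk = 25  [terminal]
7. n5.mk = -2  [terminal]
8. n3.live = 8  [A.lab * 2 - 18]
9. n6.cnt = false  [A₀.cnt == true]
10. n6.lab = 17  [A₀.lab * -2 + 45]
11. n7.off = "vw"  [terminal]
12. n8.val = true  [terminal]
13. n9.val = true  [terminal]
14. n6.live = 25  [A.lab + 8]
15. n10.off = "zr"  [terminal]
16. n2.live = 4  [A₂.live * 2 - 46]
17. n11.mk = "vv"  [terminal]
18. n1.env = 17  [B.val + A.live + 20]
19. n0.env = 23  [B.env * 2 - 11]
20. n0.acc = 18  [18]
21. n0.sig = "uw"  ["uw"]
22. n0.cnt = 30  [B.env + 13]

30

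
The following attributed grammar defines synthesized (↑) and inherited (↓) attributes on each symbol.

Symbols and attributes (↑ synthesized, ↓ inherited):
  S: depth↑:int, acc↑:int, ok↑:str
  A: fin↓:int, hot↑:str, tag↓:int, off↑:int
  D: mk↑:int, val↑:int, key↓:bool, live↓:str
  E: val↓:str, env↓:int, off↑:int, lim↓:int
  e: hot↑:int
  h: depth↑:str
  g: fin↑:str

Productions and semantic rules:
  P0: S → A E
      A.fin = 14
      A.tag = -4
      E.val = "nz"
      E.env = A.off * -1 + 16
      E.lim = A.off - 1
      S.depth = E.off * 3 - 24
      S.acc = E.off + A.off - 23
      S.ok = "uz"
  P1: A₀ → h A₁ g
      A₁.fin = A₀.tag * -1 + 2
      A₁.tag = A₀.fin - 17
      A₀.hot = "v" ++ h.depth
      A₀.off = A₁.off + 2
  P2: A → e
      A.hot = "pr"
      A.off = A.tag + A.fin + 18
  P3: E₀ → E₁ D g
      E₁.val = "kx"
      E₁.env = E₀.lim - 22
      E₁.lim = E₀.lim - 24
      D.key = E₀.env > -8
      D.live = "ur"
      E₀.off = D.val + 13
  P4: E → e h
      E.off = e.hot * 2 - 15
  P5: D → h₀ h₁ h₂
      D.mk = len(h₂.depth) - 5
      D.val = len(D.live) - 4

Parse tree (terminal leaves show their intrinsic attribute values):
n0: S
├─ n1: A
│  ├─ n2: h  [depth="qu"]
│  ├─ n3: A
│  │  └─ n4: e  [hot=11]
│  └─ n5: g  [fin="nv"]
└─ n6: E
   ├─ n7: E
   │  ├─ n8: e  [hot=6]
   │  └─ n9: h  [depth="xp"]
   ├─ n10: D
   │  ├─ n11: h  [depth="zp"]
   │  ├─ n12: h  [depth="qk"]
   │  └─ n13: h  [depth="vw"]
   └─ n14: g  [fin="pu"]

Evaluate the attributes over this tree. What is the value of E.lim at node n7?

1. n1.fin = 14  [14]
2. n1.tag = -4  [-4]
3. n2.depth = "qu"  [terminal]
4. n3.fin = 6  [A₀.tag * -1 + 2]
5. n3.tag = -3  [A₀.fin - 17]
6. n4.hot = 11  [terminal]
7. n3.hot = "pr"  ["pr"]
8. n3.off = 21  [A.tag + A.fin + 18]
9. n5.fin = "nv"  [terminal]
10. n1.hot = "vqu"  ["v" ++ h.depth]
11. n1.off = 23  [A₁.off + 2]
12. n6.val = "nz"  ["nz"]
13. n6.env = -7  [A.off * -1 + 16]
14. n6.lim = 22  [A.off - 1]
15. n7.val = "kx"  ["kx"]
16. n7.env = 0  [E₀.lim - 22]
17. n7.lim = -2  [E₀.lim - 24]
18. n8.hot = 6  [terminal]
19. n9.depth = "xp"  [terminal]
20. n7.off = -3  [e.hot * 2 - 15]
21. n10.key = true  [E₀.env > -8]
22. n10.live = "ur"  ["ur"]
23. n11.depth = "zp"  [terminal]
24. n12.depth = "qk"  [terminal]
25. n13.depth = "vw"  [terminal]
26. n10.mk = -3  [len(h₂.depth) - 5]
27. n10.val = -2  [len(D.live) - 4]
28. n14.fin = "pu"  [terminal]
29. n6.off = 11  [D.val + 13]
30. n0.depth = 9  [E.off * 3 - 24]
31. n0.acc = 11  [E.off + A.off - 23]
32. n0.ok = "uz"  ["uz"]

-2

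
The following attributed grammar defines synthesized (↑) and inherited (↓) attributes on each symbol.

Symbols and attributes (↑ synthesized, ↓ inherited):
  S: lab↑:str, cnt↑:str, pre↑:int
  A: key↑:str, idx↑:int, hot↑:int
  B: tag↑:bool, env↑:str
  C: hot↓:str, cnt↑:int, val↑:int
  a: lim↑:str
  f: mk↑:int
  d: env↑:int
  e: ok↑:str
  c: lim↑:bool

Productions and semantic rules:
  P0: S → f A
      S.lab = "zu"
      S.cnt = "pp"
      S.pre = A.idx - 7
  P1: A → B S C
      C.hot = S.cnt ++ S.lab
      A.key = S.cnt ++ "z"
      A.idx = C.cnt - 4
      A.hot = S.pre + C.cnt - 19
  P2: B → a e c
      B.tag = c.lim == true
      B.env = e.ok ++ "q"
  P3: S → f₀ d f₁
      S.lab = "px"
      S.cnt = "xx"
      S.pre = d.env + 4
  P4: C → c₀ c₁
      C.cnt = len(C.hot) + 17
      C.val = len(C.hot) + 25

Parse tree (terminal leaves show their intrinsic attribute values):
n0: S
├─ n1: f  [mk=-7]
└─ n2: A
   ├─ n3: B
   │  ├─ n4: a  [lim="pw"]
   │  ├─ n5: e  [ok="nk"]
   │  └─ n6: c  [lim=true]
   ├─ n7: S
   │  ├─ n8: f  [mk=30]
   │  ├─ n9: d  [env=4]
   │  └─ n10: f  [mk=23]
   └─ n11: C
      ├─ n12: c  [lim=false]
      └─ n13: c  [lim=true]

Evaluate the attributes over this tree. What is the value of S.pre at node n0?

10

1. n1.mk = -7  [terminal]
2. n4.lim = "pw"  [terminal]
3. n5.ok = "nk"  [terminal]
4. n6.lim = true  [terminal]
5. n3.tag = true  [c.lim == true]
6. n3.env = "nkq"  [e.ok ++ "q"]
7. n8.mk = 30  [terminal]
8. n9.env = 4  [terminal]
9. n10.mk = 23  [terminal]
10. n7.lab = "px"  ["px"]
11. n7.cnt = "xx"  ["xx"]
12. n7.pre = 8  [d.env + 4]
13. n11.hot = "xxpx"  [S.cnt ++ S.lab]
14. n12.lim = false  [terminal]
15. n13.lim = true  [terminal]
16. n11.cnt = 21  [len(C.hot) + 17]
17. n11.val = 29  [len(C.hot) + 25]
18. n2.key = "xxz"  [S.cnt ++ "z"]
19. n2.idx = 17  [C.cnt - 4]
20. n2.hot = 10  [S.pre + C.cnt - 19]
21. n0.lab = "zu"  ["zu"]
22. n0.cnt = "pp"  ["pp"]
23. n0.pre = 10  [A.idx - 7]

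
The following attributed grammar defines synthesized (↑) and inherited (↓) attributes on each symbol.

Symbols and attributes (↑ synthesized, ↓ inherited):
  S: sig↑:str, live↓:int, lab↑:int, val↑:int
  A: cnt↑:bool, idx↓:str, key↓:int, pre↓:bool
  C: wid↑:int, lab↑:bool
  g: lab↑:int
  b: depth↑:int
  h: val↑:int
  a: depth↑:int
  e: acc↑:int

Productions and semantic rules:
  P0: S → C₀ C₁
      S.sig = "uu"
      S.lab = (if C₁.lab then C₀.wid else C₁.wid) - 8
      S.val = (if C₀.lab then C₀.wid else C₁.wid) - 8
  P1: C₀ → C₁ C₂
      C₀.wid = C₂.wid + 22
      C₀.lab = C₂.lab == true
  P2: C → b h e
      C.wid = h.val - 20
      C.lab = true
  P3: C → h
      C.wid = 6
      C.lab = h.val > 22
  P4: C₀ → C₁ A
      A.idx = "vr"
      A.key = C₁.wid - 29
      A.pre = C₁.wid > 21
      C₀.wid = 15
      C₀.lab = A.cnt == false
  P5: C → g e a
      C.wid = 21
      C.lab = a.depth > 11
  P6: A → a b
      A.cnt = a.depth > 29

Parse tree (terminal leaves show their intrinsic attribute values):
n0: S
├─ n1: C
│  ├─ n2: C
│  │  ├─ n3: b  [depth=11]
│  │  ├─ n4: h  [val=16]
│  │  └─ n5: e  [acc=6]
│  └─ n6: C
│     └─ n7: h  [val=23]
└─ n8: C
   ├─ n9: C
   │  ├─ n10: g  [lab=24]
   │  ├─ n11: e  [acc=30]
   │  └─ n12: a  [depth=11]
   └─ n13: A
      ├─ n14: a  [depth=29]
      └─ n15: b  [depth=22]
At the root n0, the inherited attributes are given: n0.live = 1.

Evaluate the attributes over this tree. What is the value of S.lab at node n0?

1. n0.live = 1  [given at root]
2. n3.depth = 11  [terminal]
3. n4.val = 16  [terminal]
4. n5.acc = 6  [terminal]
5. n2.wid = -4  [h.val - 20]
6. n2.lab = true  [true]
7. n7.val = 23  [terminal]
8. n6.wid = 6  [6]
9. n6.lab = true  [h.val > 22]
10. n1.wid = 28  [C₂.wid + 22]
11. n1.lab = true  [C₂.lab == true]
12. n10.lab = 24  [terminal]
13. n11.acc = 30  [terminal]
14. n12.depth = 11  [terminal]
15. n9.wid = 21  [21]
16. n9.lab = false  [a.depth > 11]
17. n13.idx = "vr"  ["vr"]
18. n13.key = -8  [C₁.wid - 29]
19. n13.pre = false  [C₁.wid > 21]
20. n14.depth = 29  [terminal]
21. n15.depth = 22  [terminal]
22. n13.cnt = false  [a.depth > 29]
23. n8.wid = 15  [15]
24. n8.lab = true  [A.cnt == false]
25. n0.sig = "uu"  ["uu"]
26. n0.lab = 20  [(if C₁.lab then C₀.wid else C₁.wid) - 8]
27. n0.val = 20  [(if C₀.lab then C₀.wid else C₁.wid) - 8]

20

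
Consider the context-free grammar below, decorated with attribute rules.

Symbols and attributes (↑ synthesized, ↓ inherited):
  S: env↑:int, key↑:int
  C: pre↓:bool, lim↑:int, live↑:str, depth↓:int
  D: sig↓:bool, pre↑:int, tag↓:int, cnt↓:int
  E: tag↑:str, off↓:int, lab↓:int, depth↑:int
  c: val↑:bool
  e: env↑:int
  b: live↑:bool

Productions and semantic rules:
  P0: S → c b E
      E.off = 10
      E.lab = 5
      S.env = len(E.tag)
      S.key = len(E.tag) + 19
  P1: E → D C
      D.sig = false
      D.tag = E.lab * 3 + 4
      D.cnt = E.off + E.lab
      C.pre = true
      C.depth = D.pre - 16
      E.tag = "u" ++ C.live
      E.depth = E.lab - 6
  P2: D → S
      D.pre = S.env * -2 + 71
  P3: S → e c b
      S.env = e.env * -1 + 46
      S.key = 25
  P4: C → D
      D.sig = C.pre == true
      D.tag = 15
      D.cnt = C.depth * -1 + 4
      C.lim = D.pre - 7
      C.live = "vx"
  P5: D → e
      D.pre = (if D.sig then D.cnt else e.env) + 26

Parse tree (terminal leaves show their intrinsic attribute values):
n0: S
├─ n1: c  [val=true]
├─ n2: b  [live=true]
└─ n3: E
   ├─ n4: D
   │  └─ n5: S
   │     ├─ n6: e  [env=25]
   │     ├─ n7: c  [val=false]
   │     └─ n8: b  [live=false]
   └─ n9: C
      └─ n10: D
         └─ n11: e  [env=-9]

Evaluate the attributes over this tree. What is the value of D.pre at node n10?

17

1. n1.val = true  [terminal]
2. n2.live = true  [terminal]
3. n3.off = 10  [10]
4. n3.lab = 5  [5]
5. n4.sig = false  [false]
6. n4.tag = 19  [E.lab * 3 + 4]
7. n4.cnt = 15  [E.off + E.lab]
8. n6.env = 25  [terminal]
9. n7.val = false  [terminal]
10. n8.live = false  [terminal]
11. n5.env = 21  [e.env * -1 + 46]
12. n5.key = 25  [25]
13. n4.pre = 29  [S.env * -2 + 71]
14. n9.pre = true  [true]
15. n9.depth = 13  [D.pre - 16]
16. n10.sig = true  [C.pre == true]
17. n10.tag = 15  [15]
18. n10.cnt = -9  [C.depth * -1 + 4]
19. n11.env = -9  [terminal]
20. n10.pre = 17  [(if D.sig then D.cnt else e.env) + 26]
21. n9.lim = 10  [D.pre - 7]
22. n9.live = "vx"  ["vx"]
23. n3.tag = "uvx"  ["u" ++ C.live]
24. n3.depth = -1  [E.lab - 6]
25. n0.env = 3  [len(E.tag)]
26. n0.key = 22  [len(E.tag) + 19]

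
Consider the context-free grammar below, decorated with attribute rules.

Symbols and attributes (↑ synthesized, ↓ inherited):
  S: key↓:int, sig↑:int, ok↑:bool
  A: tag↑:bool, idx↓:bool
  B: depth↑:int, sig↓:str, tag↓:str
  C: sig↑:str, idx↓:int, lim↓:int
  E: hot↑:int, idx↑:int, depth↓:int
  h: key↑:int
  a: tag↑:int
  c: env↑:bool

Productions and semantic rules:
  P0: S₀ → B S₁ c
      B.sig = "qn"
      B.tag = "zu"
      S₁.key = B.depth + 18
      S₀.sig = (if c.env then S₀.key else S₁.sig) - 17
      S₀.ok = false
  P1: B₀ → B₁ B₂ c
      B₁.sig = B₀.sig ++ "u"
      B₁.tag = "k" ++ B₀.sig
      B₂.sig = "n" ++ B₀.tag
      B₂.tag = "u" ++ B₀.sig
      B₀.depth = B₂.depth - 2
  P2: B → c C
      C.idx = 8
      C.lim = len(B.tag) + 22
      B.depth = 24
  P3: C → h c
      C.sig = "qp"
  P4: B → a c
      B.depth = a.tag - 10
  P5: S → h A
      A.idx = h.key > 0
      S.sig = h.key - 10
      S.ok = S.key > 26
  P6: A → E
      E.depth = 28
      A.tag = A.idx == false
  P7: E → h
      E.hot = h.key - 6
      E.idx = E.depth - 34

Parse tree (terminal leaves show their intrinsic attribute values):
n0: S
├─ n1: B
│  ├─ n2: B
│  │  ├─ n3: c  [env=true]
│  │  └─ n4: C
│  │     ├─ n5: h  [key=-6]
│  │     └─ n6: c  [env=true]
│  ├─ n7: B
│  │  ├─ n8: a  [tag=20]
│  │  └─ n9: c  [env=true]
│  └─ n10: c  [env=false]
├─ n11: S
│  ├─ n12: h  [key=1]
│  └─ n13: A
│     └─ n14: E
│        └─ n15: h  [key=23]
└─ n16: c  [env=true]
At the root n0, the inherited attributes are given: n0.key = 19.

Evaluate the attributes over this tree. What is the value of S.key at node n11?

1. n0.key = 19  [given at root]
2. n1.sig = "qn"  ["qn"]
3. n1.tag = "zu"  ["zu"]
4. n2.sig = "qnu"  [B₀.sig ++ "u"]
5. n2.tag = "kqn"  ["k" ++ B₀.sig]
6. n3.env = true  [terminal]
7. n4.idx = 8  [8]
8. n4.lim = 25  [len(B.tag) + 22]
9. n5.key = -6  [terminal]
10. n6.env = true  [terminal]
11. n4.sig = "qp"  ["qp"]
12. n2.depth = 24  [24]
13. n7.sig = "nzu"  ["n" ++ B₀.tag]
14. n7.tag = "uqn"  ["u" ++ B₀.sig]
15. n8.tag = 20  [terminal]
16. n9.env = true  [terminal]
17. n7.depth = 10  [a.tag - 10]
18. n10.env = false  [terminal]
19. n1.depth = 8  [B₂.depth - 2]
20. n11.key = 26  [B.depth + 18]
21. n12.key = 1  [terminal]
22. n13.idx = true  [h.key > 0]
23. n14.depth = 28  [28]
24. n15.key = 23  [terminal]
25. n14.hot = 17  [h.key - 6]
26. n14.idx = -6  [E.depth - 34]
27. n13.tag = false  [A.idx == false]
28. n11.sig = -9  [h.key - 10]
29. n11.ok = false  [S.key > 26]
30. n16.env = true  [terminal]
31. n0.sig = 2  [(if c.env then S₀.key else S₁.sig) - 17]
32. n0.ok = false  [false]

26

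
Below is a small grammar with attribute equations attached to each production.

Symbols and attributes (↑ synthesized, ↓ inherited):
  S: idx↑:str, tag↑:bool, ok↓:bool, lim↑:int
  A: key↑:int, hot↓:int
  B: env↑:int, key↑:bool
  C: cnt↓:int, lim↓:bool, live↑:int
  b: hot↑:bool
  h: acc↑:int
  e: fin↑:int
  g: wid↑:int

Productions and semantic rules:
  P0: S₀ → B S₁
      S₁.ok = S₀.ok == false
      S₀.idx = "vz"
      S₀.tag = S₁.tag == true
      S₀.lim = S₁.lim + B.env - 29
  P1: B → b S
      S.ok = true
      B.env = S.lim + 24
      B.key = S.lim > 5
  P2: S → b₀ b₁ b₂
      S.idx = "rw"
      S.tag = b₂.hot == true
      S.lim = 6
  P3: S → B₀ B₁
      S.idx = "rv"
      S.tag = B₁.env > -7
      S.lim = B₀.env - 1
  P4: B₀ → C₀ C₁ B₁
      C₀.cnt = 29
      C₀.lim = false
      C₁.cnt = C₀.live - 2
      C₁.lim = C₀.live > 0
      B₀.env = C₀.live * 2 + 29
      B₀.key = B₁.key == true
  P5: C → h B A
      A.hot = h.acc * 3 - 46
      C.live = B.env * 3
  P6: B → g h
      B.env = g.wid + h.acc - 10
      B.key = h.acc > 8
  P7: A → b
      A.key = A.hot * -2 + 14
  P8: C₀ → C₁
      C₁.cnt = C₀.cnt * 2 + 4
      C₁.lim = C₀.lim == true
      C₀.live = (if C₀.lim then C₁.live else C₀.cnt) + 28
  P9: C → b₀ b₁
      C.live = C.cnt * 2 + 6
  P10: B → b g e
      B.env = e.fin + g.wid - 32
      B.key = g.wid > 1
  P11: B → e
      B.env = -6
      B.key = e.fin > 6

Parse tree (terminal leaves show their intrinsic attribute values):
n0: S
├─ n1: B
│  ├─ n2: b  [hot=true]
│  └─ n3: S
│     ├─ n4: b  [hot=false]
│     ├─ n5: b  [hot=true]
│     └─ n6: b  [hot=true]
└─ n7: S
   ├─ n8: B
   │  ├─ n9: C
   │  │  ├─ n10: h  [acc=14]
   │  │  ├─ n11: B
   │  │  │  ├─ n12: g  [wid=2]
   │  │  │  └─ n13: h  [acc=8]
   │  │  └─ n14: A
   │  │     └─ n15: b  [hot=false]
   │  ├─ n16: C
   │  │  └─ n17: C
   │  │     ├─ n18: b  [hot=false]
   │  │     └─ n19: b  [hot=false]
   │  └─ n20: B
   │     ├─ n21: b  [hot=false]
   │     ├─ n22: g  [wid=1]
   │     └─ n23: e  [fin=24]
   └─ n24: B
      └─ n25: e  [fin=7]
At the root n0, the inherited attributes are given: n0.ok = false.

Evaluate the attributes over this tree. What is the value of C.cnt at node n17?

0

1. n0.ok = false  [given at root]
2. n2.hot = true  [terminal]
3. n3.ok = true  [true]
4. n4.hot = false  [terminal]
5. n5.hot = true  [terminal]
6. n6.hot = true  [terminal]
7. n3.idx = "rw"  ["rw"]
8. n3.tag = true  [b₂.hot == true]
9. n3.lim = 6  [6]
10. n1.env = 30  [S.lim + 24]
11. n1.key = true  [S.lim > 5]
12. n7.ok = true  [S₀.ok == false]
13. n9.cnt = 29  [29]
14. n9.lim = false  [false]
15. n10.acc = 14  [terminal]
16. n12.wid = 2  [terminal]
17. n13.acc = 8  [terminal]
18. n11.env = 0  [g.wid + h.acc - 10]
19. n11.key = false  [h.acc > 8]
20. n14.hot = -4  [h.acc * 3 - 46]
21. n15.hot = false  [terminal]
22. n14.key = 22  [A.hot * -2 + 14]
23. n9.live = 0  [B.env * 3]
24. n16.cnt = -2  [C₀.live - 2]
25. n16.lim = false  [C₀.live > 0]
26. n17.cnt = 0  [C₀.cnt * 2 + 4]
27. n17.lim = false  [C₀.lim == true]
28. n18.hot = false  [terminal]
29. n19.hot = false  [terminal]
30. n17.live = 6  [C.cnt * 2 + 6]
31. n16.live = 26  [(if C₀.lim then C₁.live else C₀.cnt) + 28]
32. n21.hot = false  [terminal]
33. n22.wid = 1  [terminal]
34. n23.fin = 24  [terminal]
35. n20.env = -7  [e.fin + g.wid - 32]
36. n20.key = false  [g.wid > 1]
37. n8.env = 29  [C₀.live * 2 + 29]
38. n8.key = false  [B₁.key == true]
39. n25.fin = 7  [terminal]
40. n24.env = -6  [-6]
41. n24.key = true  [e.fin > 6]
42. n7.idx = "rv"  ["rv"]
43. n7.tag = true  [B₁.env > -7]
44. n7.lim = 28  [B₀.env - 1]
45. n0.idx = "vz"  ["vz"]
46. n0.tag = true  [S₁.tag == true]
47. n0.lim = 29  [S₁.lim + B.env - 29]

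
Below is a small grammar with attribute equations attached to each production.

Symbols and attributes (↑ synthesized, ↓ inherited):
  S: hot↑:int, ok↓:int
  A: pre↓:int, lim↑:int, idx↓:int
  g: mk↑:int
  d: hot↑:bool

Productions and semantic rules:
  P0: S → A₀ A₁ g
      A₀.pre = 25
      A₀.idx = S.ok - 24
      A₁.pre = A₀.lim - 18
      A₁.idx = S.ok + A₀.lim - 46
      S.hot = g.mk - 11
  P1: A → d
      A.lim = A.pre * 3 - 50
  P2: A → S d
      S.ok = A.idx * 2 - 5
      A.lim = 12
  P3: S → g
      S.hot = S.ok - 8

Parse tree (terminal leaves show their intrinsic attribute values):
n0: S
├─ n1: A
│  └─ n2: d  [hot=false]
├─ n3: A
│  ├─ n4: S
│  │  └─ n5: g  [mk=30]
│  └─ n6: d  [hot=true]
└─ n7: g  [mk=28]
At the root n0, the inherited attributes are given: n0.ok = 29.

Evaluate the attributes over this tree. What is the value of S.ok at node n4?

1. n0.ok = 29  [given at root]
2. n1.pre = 25  [25]
3. n1.idx = 5  [S.ok - 24]
4. n2.hot = false  [terminal]
5. n1.lim = 25  [A.pre * 3 - 50]
6. n3.pre = 7  [A₀.lim - 18]
7. n3.idx = 8  [S.ok + A₀.lim - 46]
8. n4.ok = 11  [A.idx * 2 - 5]
9. n5.mk = 30  [terminal]
10. n4.hot = 3  [S.ok - 8]
11. n6.hot = true  [terminal]
12. n3.lim = 12  [12]
13. n7.mk = 28  [terminal]
14. n0.hot = 17  [g.mk - 11]

11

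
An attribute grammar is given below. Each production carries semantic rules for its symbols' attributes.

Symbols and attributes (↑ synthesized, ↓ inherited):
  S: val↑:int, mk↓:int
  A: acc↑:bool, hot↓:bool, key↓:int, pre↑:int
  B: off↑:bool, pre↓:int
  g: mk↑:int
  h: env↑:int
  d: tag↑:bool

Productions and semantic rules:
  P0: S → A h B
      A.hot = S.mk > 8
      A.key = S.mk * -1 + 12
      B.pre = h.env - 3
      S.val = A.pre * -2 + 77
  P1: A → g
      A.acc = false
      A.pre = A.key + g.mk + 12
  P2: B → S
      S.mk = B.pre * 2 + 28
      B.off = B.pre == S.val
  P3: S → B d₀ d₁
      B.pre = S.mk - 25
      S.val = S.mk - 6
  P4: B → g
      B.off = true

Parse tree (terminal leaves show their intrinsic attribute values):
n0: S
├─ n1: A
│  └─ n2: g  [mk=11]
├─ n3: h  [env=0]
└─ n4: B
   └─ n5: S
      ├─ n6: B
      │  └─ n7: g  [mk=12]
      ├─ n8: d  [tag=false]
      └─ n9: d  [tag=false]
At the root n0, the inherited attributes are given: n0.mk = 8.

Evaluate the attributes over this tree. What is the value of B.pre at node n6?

-3

1. n0.mk = 8  [given at root]
2. n1.hot = false  [S.mk > 8]
3. n1.key = 4  [S.mk * -1 + 12]
4. n2.mk = 11  [terminal]
5. n1.acc = false  [false]
6. n1.pre = 27  [A.key + g.mk + 12]
7. n3.env = 0  [terminal]
8. n4.pre = -3  [h.env - 3]
9. n5.mk = 22  [B.pre * 2 + 28]
10. n6.pre = -3  [S.mk - 25]
11. n7.mk = 12  [terminal]
12. n6.off = true  [true]
13. n8.tag = false  [terminal]
14. n9.tag = false  [terminal]
15. n5.val = 16  [S.mk - 6]
16. n4.off = false  [B.pre == S.val]
17. n0.val = 23  [A.pre * -2 + 77]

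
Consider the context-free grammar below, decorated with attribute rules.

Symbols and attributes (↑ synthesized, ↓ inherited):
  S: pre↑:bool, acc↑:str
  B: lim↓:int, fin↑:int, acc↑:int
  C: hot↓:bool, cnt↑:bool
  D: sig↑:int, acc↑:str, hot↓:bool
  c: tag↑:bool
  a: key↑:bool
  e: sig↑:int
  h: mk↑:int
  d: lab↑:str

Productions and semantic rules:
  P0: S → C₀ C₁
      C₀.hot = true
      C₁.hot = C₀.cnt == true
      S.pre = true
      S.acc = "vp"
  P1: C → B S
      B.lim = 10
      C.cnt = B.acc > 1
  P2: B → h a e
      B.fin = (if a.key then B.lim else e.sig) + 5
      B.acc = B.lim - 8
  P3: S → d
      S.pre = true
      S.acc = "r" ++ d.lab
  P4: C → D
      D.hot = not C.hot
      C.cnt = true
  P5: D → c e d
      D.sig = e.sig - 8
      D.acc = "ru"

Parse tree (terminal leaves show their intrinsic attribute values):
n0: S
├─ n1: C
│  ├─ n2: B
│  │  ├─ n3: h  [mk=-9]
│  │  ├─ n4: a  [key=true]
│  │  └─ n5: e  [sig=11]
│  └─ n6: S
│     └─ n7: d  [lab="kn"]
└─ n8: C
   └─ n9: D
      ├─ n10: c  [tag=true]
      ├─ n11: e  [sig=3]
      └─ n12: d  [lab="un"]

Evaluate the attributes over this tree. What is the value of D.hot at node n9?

1. n1.hot = true  [true]
2. n2.lim = 10  [10]
3. n3.mk = -9  [terminal]
4. n4.key = true  [terminal]
5. n5.sig = 11  [terminal]
6. n2.fin = 15  [(if a.key then B.lim else e.sig) + 5]
7. n2.acc = 2  [B.lim - 8]
8. n7.lab = "kn"  [terminal]
9. n6.pre = true  [true]
10. n6.acc = "rkn"  ["r" ++ d.lab]
11. n1.cnt = true  [B.acc > 1]
12. n8.hot = true  [C₀.cnt == true]
13. n9.hot = false  [not C.hot]
14. n10.tag = true  [terminal]
15. n11.sig = 3  [terminal]
16. n12.lab = "un"  [terminal]
17. n9.sig = -5  [e.sig - 8]
18. n9.acc = "ru"  ["ru"]
19. n8.cnt = true  [true]
20. n0.pre = true  [true]
21. n0.acc = "vp"  ["vp"]

false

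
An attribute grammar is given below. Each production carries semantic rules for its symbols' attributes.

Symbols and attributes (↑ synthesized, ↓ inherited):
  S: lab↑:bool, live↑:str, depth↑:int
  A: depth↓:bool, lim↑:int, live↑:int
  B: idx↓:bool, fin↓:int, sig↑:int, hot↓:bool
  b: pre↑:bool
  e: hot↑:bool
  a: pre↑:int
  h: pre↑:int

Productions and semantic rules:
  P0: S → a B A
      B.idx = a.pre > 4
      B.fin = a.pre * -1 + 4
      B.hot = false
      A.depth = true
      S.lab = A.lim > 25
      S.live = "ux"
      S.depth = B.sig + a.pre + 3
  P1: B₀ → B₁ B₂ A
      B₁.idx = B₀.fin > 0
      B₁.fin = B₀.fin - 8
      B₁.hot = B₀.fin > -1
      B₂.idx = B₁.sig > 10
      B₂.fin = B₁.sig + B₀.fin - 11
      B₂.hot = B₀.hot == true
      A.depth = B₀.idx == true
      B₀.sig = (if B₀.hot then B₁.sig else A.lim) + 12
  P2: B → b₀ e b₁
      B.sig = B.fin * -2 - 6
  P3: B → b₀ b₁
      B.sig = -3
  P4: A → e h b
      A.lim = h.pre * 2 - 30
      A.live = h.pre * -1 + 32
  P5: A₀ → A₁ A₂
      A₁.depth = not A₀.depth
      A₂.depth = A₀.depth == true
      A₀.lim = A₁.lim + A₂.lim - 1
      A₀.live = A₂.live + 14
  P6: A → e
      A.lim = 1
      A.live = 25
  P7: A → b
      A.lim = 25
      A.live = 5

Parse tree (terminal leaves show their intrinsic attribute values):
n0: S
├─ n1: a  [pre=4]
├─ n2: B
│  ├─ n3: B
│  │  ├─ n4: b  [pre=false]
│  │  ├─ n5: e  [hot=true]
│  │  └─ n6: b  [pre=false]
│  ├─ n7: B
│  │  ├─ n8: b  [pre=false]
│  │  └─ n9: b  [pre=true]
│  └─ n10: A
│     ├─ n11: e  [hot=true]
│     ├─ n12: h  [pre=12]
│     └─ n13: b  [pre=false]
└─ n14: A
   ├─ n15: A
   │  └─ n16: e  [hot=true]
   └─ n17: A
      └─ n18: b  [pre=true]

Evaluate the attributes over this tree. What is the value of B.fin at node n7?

-1

1. n1.pre = 4  [terminal]
2. n2.idx = false  [a.pre > 4]
3. n2.fin = 0  [a.pre * -1 + 4]
4. n2.hot = false  [false]
5. n3.idx = false  [B₀.fin > 0]
6. n3.fin = -8  [B₀.fin - 8]
7. n3.hot = true  [B₀.fin > -1]
8. n4.pre = false  [terminal]
9. n5.hot = true  [terminal]
10. n6.pre = false  [terminal]
11. n3.sig = 10  [B.fin * -2 - 6]
12. n7.idx = false  [B₁.sig > 10]
13. n7.fin = -1  [B₁.sig + B₀.fin - 11]
14. n7.hot = false  [B₀.hot == true]
15. n8.pre = false  [terminal]
16. n9.pre = true  [terminal]
17. n7.sig = -3  [-3]
18. n10.depth = false  [B₀.idx == true]
19. n11.hot = true  [terminal]
20. n12.pre = 12  [terminal]
21. n13.pre = false  [terminal]
22. n10.lim = -6  [h.pre * 2 - 30]
23. n10.live = 20  [h.pre * -1 + 32]
24. n2.sig = 6  [(if B₀.hot then B₁.sig else A.lim) + 12]
25. n14.depth = true  [true]
26. n15.depth = false  [not A₀.depth]
27. n16.hot = true  [terminal]
28. n15.lim = 1  [1]
29. n15.live = 25  [25]
30. n17.depth = true  [A₀.depth == true]
31. n18.pre = true  [terminal]
32. n17.lim = 25  [25]
33. n17.live = 5  [5]
34. n14.lim = 25  [A₁.lim + A₂.lim - 1]
35. n14.live = 19  [A₂.live + 14]
36. n0.lab = false  [A.lim > 25]
37. n0.live = "ux"  ["ux"]
38. n0.depth = 13  [B.sig + a.pre + 3]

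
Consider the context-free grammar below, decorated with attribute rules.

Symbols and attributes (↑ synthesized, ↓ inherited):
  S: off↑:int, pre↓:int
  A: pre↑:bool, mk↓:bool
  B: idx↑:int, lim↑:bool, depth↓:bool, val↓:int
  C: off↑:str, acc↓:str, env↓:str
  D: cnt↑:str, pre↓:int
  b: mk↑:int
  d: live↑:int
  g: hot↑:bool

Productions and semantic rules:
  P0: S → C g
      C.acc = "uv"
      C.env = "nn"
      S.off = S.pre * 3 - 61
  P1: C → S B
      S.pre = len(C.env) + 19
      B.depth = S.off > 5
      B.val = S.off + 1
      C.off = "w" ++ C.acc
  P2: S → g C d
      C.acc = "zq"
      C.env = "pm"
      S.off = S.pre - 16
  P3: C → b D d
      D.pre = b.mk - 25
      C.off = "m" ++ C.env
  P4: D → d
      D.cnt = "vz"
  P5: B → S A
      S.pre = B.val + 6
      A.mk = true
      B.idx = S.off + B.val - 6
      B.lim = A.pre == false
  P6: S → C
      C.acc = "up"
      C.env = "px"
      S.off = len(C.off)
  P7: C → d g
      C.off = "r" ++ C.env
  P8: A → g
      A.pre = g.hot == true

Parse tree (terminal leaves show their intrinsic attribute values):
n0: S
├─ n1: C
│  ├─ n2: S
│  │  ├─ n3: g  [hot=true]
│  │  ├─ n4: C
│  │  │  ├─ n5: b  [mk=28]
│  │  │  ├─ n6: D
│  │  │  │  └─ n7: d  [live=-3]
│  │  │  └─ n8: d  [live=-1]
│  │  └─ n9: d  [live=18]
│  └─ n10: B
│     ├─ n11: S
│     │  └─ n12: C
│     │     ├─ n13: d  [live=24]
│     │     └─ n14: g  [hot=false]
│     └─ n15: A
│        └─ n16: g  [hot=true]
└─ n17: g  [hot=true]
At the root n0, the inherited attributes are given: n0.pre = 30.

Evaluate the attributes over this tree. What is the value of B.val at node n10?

1. n0.pre = 30  [given at root]
2. n1.acc = "uv"  ["uv"]
3. n1.env = "nn"  ["nn"]
4. n2.pre = 21  [len(C.env) + 19]
5. n3.hot = true  [terminal]
6. n4.acc = "zq"  ["zq"]
7. n4.env = "pm"  ["pm"]
8. n5.mk = 28  [terminal]
9. n6.pre = 3  [b.mk - 25]
10. n7.live = -3  [terminal]
11. n6.cnt = "vz"  ["vz"]
12. n8.live = -1  [terminal]
13. n4.off = "mpm"  ["m" ++ C.env]
14. n9.live = 18  [terminal]
15. n2.off = 5  [S.pre - 16]
16. n10.depth = false  [S.off > 5]
17. n10.val = 6  [S.off + 1]
18. n11.pre = 12  [B.val + 6]
19. n12.acc = "up"  ["up"]
20. n12.env = "px"  ["px"]
21. n13.live = 24  [terminal]
22. n14.hot = false  [terminal]
23. n12.off = "rpx"  ["r" ++ C.env]
24. n11.off = 3  [len(C.off)]
25. n15.mk = true  [true]
26. n16.hot = true  [terminal]
27. n15.pre = true  [g.hot == true]
28. n10.idx = 3  [S.off + B.val - 6]
29. n10.lim = false  [A.pre == false]
30. n1.off = "wuv"  ["w" ++ C.acc]
31. n17.hot = true  [terminal]
32. n0.off = 29  [S.pre * 3 - 61]

6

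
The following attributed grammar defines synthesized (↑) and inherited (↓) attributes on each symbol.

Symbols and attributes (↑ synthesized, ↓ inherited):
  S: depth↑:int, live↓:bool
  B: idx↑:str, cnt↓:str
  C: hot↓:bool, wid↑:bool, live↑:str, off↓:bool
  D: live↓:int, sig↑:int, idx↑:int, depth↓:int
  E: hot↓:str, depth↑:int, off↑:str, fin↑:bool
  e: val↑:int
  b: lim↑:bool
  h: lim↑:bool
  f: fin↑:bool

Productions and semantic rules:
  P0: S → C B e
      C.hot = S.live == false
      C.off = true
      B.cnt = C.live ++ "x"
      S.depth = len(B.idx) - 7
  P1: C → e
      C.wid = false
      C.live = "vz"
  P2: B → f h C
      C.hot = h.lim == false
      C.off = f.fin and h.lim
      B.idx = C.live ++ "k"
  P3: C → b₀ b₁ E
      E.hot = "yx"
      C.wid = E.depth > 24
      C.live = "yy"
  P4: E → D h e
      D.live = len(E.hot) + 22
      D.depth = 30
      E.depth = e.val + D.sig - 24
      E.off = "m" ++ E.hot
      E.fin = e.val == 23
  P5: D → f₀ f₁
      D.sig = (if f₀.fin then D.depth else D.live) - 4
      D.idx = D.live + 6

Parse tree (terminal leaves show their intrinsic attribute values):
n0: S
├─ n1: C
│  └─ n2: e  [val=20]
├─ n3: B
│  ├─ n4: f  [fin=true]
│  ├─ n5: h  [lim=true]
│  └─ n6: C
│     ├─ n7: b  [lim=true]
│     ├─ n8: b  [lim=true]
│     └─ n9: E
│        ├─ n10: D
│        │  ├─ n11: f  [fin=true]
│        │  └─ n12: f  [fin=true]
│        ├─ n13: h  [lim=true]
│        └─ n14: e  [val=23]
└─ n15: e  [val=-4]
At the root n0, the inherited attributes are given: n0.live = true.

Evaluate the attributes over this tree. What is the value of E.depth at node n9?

25

1. n0.live = true  [given at root]
2. n1.hot = false  [S.live == false]
3. n1.off = true  [true]
4. n2.val = 20  [terminal]
5. n1.wid = false  [false]
6. n1.live = "vz"  ["vz"]
7. n3.cnt = "vzx"  [C.live ++ "x"]
8. n4.fin = true  [terminal]
9. n5.lim = true  [terminal]
10. n6.hot = false  [h.lim == false]
11. n6.off = true  [f.fin and h.lim]
12. n7.lim = true  [terminal]
13. n8.lim = true  [terminal]
14. n9.hot = "yx"  ["yx"]
15. n10.live = 24  [len(E.hot) + 22]
16. n10.depth = 30  [30]
17. n11.fin = true  [terminal]
18. n12.fin = true  [terminal]
19. n10.sig = 26  [(if f₀.fin then D.depth else D.live) - 4]
20. n10.idx = 30  [D.live + 6]
21. n13.lim = true  [terminal]
22. n14.val = 23  [terminal]
23. n9.depth = 25  [e.val + D.sig - 24]
24. n9.off = "myx"  ["m" ++ E.hot]
25. n9.fin = true  [e.val == 23]
26. n6.wid = true  [E.depth > 24]
27. n6.live = "yy"  ["yy"]
28. n3.idx = "yyk"  [C.live ++ "k"]
29. n15.val = -4  [terminal]
30. n0.depth = -4  [len(B.idx) - 7]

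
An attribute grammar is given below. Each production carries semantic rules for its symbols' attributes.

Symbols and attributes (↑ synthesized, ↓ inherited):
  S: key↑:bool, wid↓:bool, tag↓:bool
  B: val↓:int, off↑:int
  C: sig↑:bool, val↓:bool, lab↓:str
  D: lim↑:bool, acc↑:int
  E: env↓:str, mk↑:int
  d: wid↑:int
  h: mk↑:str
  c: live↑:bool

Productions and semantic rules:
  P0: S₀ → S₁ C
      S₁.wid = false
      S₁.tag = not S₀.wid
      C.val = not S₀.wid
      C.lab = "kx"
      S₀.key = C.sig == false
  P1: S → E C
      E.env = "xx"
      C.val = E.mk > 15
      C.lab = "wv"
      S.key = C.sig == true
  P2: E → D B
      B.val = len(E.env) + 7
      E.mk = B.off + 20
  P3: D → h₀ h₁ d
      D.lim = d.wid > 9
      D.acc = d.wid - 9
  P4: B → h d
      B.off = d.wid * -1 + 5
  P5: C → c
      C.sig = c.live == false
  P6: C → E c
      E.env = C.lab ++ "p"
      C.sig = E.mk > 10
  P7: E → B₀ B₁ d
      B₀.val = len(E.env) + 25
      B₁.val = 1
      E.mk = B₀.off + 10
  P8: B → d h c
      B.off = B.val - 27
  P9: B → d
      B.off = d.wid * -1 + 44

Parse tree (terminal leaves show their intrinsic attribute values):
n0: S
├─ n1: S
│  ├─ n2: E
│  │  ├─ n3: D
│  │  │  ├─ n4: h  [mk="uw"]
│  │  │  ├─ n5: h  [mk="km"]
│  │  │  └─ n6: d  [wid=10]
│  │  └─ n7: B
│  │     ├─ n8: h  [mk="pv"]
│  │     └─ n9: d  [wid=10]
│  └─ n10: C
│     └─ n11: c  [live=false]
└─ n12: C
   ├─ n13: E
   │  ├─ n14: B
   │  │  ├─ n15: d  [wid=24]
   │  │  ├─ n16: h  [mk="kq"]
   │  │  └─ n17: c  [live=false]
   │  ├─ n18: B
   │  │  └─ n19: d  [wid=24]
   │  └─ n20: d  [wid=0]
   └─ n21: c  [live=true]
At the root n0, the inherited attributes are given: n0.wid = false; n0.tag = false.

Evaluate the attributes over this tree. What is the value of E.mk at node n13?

1. n0.wid = false  [given at root]
2. n0.tag = false  [given at root]
3. n1.wid = false  [false]
4. n1.tag = true  [not S₀.wid]
5. n2.env = "xx"  ["xx"]
6. n4.mk = "uw"  [terminal]
7. n5.mk = "km"  [terminal]
8. n6.wid = 10  [terminal]
9. n3.lim = true  [d.wid > 9]
10. n3.acc = 1  [d.wid - 9]
11. n7.val = 9  [len(E.env) + 7]
12. n8.mk = "pv"  [terminal]
13. n9.wid = 10  [terminal]
14. n7.off = -5  [d.wid * -1 + 5]
15. n2.mk = 15  [B.off + 20]
16. n10.val = false  [E.mk > 15]
17. n10.lab = "wv"  ["wv"]
18. n11.live = false  [terminal]
19. n10.sig = true  [c.live == false]
20. n1.key = true  [C.sig == true]
21. n12.val = true  [not S₀.wid]
22. n12.lab = "kx"  ["kx"]
23. n13.env = "kxp"  [C.lab ++ "p"]
24. n14.val = 28  [len(E.env) + 25]
25. n15.wid = 24  [terminal]
26. n16.mk = "kq"  [terminal]
27. n17.live = false  [terminal]
28. n14.off = 1  [B.val - 27]
29. n18.val = 1  [1]
30. n19.wid = 24  [terminal]
31. n18.off = 20  [d.wid * -1 + 44]
32. n20.wid = 0  [terminal]
33. n13.mk = 11  [B₀.off + 10]
34. n21.live = true  [terminal]
35. n12.sig = true  [E.mk > 10]
36. n0.key = false  [C.sig == false]

11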